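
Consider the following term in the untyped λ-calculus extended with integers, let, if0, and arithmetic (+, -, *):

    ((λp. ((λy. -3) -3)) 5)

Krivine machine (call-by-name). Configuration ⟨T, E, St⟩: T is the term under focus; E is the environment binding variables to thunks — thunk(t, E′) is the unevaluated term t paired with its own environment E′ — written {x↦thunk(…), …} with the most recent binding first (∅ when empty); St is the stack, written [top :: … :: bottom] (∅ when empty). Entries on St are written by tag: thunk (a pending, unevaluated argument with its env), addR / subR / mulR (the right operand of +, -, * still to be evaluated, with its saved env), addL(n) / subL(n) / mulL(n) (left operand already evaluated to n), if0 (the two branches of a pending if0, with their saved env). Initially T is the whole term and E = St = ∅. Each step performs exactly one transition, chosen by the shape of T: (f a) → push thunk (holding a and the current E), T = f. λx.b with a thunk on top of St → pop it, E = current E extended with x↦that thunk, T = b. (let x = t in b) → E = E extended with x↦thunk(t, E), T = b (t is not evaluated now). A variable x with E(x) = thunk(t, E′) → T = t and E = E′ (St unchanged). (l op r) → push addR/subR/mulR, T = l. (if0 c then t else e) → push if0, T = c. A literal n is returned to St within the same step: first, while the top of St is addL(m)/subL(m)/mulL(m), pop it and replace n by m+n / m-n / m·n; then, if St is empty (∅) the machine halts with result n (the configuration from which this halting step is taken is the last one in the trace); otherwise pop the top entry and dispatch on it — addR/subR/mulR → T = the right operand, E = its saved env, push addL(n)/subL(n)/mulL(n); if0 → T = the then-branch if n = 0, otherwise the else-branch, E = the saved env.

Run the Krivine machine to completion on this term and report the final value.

Answer: -3

Execution trace:
t=0: ⟨T=((λp. ((λy. -3) -3)) 5); E=∅; St=∅⟩
t=1: ⟨T=(λp. ((λy. -3) -3)); E=∅; St=[thunk]⟩
t=2: ⟨T=((λy. -3) -3); E={p↦thunk(5, ∅)}; St=∅⟩
t=3: ⟨T=(λy. -3); E={p↦thunk(5, ∅)}; St=[thunk]⟩
t=4: ⟨T=-3; E={y↦thunk(-3, {p↦thunk(5, ∅)}), p↦thunk(5, ∅)}; St=∅⟩
→ final value -3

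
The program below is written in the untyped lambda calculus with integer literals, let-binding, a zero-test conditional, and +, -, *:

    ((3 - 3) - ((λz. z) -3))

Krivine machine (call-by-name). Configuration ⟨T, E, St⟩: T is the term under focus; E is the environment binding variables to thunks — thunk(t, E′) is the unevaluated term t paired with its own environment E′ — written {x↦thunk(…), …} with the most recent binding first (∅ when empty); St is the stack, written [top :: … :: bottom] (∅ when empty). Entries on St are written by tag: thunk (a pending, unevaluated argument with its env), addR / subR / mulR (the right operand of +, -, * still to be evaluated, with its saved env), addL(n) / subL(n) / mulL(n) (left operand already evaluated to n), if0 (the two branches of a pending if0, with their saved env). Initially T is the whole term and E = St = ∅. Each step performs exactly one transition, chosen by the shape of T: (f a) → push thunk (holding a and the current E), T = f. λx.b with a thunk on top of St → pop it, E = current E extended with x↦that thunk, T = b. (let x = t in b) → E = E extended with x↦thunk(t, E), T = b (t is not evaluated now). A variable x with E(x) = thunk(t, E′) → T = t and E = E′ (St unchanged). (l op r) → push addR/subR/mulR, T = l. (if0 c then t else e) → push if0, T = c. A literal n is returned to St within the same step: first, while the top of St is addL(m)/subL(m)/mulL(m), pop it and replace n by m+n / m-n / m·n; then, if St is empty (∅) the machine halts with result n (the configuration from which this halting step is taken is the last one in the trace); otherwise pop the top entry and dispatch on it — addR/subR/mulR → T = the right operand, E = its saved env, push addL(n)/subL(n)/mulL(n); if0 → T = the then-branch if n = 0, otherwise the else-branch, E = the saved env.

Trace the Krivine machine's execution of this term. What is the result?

[0] ⟨T=((3 - 3) - ((λz. z) -3)); E=∅; St=∅⟩
[1] ⟨T=(3 - 3); E=∅; St=[subR]⟩
[2] ⟨T=3; E=∅; St=[subR :: subR]⟩
[3] ⟨T=3; E=∅; St=[subL(3) :: subR]⟩
[4] ⟨T=((λz. z) -3); E=∅; St=[subL(0)]⟩
[5] ⟨T=(λz. z); E=∅; St=[thunk :: subL(0)]⟩
[6] ⟨T=z; E={z↦thunk(-3, ∅)}; St=[subL(0)]⟩
[7] ⟨T=-3; E=∅; St=[subL(0)]⟩
→ final value 3

Answer: 3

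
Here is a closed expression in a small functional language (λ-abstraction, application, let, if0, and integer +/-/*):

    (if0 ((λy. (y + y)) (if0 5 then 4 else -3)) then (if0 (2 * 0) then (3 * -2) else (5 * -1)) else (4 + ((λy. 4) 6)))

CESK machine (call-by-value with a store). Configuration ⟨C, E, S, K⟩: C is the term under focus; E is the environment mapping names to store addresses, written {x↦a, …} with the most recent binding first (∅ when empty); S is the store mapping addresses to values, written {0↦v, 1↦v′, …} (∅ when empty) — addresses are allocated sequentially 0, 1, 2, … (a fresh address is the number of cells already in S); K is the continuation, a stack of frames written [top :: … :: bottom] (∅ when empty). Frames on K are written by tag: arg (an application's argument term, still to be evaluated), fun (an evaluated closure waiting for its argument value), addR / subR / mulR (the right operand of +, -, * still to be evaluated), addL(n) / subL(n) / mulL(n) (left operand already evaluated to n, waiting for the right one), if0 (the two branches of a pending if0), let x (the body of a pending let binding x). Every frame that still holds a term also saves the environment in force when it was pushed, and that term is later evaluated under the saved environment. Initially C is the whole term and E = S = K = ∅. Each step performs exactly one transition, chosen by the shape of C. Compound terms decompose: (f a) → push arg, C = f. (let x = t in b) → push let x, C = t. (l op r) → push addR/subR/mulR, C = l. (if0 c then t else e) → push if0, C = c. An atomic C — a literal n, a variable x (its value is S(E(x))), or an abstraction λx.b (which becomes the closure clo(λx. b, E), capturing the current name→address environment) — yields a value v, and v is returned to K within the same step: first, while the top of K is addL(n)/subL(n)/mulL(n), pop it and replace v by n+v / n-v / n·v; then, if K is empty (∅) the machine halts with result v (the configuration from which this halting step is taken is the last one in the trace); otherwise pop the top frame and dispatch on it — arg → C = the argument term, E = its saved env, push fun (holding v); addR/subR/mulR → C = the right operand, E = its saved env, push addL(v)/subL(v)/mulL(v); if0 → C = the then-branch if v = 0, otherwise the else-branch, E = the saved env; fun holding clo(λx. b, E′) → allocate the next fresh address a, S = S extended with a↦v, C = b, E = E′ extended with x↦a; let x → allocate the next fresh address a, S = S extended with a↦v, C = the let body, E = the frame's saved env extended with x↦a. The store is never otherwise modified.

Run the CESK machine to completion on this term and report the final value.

step 0: ⟨C=(if0 ((λy. (y + y)) (if0 5 then 4 else -3)) then (if0 (2 * 0) then (3 * -2) else (5 * -1)) else (4 + ((λy. 4) 6))); E=∅; S=∅; K=∅⟩
step 1: ⟨C=((λy. (y + y)) (if0 5 then 4 else -3)); E=∅; S=∅; K=[if0]⟩
step 2: ⟨C=(λy. (y + y)); E=∅; S=∅; K=[arg :: if0]⟩
step 3: ⟨C=(if0 5 then 4 else -3); E=∅; S=∅; K=[fun :: if0]⟩
step 4: ⟨C=5; E=∅; S=∅; K=[if0 :: fun :: if0]⟩
step 5: ⟨C=-3; E=∅; S=∅; K=[fun :: if0]⟩
step 6: ⟨C=(y + y); E={y↦0}; S={0↦-3}; K=[if0]⟩
step 7: ⟨C=y; E={y↦0}; S={0↦-3}; K=[addR :: if0]⟩
step 8: ⟨C=y; E={y↦0}; S={0↦-3}; K=[addL(-3) :: if0]⟩
step 9: ⟨C=(4 + ((λy. 4) 6)); E=∅; S={0↦-3}; K=∅⟩
step 10: ⟨C=4; E=∅; S={0↦-3}; K=[addR]⟩
step 11: ⟨C=((λy. 4) 6); E=∅; S={0↦-3}; K=[addL(4)]⟩
step 12: ⟨C=(λy. 4); E=∅; S={0↦-3}; K=[arg :: addL(4)]⟩
step 13: ⟨C=6; E=∅; S={0↦-3}; K=[fun :: addL(4)]⟩
step 14: ⟨C=4; E={y↦1}; S={0↦-3, 1↦6}; K=[addL(4)]⟩
→ final value 8

Answer: 8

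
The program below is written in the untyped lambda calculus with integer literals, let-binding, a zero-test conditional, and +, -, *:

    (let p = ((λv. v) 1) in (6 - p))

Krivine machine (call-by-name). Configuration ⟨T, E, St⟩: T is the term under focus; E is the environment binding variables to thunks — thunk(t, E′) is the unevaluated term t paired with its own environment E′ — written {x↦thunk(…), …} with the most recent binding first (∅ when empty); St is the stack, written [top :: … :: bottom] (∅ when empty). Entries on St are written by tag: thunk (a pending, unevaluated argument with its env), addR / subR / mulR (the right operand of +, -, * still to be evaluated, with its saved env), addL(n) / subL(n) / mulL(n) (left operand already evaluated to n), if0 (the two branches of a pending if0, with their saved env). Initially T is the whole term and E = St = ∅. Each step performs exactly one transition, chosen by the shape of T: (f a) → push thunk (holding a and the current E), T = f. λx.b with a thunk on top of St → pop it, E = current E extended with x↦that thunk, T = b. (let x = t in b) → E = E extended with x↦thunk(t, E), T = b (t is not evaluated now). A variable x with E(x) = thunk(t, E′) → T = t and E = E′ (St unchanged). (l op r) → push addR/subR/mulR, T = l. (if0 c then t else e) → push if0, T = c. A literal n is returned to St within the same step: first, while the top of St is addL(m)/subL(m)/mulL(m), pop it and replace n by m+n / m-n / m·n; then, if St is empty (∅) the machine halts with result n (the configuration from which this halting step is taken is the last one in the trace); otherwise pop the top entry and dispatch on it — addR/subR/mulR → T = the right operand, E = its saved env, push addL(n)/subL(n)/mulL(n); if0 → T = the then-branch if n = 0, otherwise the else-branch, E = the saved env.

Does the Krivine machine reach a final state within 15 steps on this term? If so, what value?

Answer: 5

Machine steps:
0. [T=(let p = ((λv. v) 1) in (6 - p)) | E=∅ | St=∅]
1. [T=(6 - p) | E={p↦thunk(((λv. v) 1), ∅)} | St=∅]
2. [T=6 | E={p↦thunk(((λv. v) 1), ∅)} | St=[subR]]
3. [T=p | E={p↦thunk(((λv. v) 1), ∅)} | St=[subL(6)]]
4. [T=((λv. v) 1) | E=∅ | St=[subL(6)]]
5. [T=(λv. v) | E=∅ | St=[thunk :: subL(6)]]
6. [T=v | E={v↦thunk(1, ∅)} | St=[subL(6)]]
7. [T=1 | E=∅ | St=[subL(6)]]
→ final value 5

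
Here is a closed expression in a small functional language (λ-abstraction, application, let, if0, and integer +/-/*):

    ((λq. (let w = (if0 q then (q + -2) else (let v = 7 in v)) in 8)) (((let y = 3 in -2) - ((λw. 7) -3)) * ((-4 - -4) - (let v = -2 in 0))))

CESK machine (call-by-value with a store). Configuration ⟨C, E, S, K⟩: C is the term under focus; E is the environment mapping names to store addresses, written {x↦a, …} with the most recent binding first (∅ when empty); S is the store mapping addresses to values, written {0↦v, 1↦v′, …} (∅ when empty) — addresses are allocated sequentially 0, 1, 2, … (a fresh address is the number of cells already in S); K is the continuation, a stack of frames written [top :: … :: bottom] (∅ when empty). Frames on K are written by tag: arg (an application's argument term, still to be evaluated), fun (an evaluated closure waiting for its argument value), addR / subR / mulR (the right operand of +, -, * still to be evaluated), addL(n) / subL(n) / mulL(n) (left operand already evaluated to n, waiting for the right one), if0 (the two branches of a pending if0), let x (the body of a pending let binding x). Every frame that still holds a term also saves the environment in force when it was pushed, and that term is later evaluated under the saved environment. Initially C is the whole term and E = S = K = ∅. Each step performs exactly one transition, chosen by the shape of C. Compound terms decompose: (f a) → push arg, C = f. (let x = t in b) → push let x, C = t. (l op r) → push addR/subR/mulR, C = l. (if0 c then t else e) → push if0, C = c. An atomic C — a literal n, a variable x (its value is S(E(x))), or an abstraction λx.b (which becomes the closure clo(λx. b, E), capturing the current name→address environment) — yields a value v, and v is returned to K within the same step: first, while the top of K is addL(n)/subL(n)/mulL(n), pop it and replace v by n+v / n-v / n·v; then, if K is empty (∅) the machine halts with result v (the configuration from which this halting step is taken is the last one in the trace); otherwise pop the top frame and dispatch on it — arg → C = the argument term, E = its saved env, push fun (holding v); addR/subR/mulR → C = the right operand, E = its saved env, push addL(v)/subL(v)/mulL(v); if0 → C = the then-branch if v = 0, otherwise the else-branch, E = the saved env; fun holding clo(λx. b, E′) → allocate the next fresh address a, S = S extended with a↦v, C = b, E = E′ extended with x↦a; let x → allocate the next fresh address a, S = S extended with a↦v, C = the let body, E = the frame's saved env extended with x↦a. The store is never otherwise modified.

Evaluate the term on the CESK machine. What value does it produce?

[0] <C=((λq. (let w = (if0 q then (q + -2) else (let v = 7 in v)) in 8)) (((let y = 3 in -2) - ((λw. 7) -3)) * ((-4 - -4) - (let v = -2 in 0)))), E=∅, S=∅, K=∅>
[1] <C=(λq. (let w = (if0 q then (q + -2) else (let v = 7 in v)) in 8)), E=∅, S=∅, K=[arg]>
[2] <C=(((let y = 3 in -2) - ((λw. 7) -3)) * ((-4 - -4) - (let v = -2 in 0))), E=∅, S=∅, K=[fun]>
[3] <C=((let y = 3 in -2) - ((λw. 7) -3)), E=∅, S=∅, K=[mulR :: fun]>
[4] <C=(let y = 3 in -2), E=∅, S=∅, K=[subR :: mulR :: fun]>
[5] <C=3, E=∅, S=∅, K=[let y :: subR :: mulR :: fun]>
[6] <C=-2, E={y↦0}, S={0↦3}, K=[subR :: mulR :: fun]>
[7] <C=((λw. 7) -3), E=∅, S={0↦3}, K=[subL(-2) :: mulR :: fun]>
[8] <C=(λw. 7), E=∅, S={0↦3}, K=[arg :: subL(-2) :: mulR :: fun]>
[9] <C=-3, E=∅, S={0↦3}, K=[fun :: subL(-2) :: mulR :: fun]>
[10] <C=7, E={w↦1}, S={0↦3, 1↦-3}, K=[subL(-2) :: mulR :: fun]>
[11] <C=((-4 - -4) - (let v = -2 in 0)), E=∅, S={0↦3, 1↦-3}, K=[mulL(-9) :: fun]>
[12] <C=(-4 - -4), E=∅, S={0↦3, 1↦-3}, K=[subR :: mulL(-9) :: fun]>
[13] <C=-4, E=∅, S={0↦3, 1↦-3}, K=[subR :: subR :: mulL(-9) :: fun]>
[14] <C=-4, E=∅, S={0↦3, 1↦-3}, K=[subL(-4) :: subR :: mulL(-9) :: fun]>
[15] <C=(let v = -2 in 0), E=∅, S={0↦3, 1↦-3}, K=[subL(0) :: mulL(-9) :: fun]>
[16] <C=-2, E=∅, S={0↦3, 1↦-3}, K=[let v :: subL(0) :: mulL(-9) :: fun]>
[17] <C=0, E={v↦2}, S={0↦3, 1↦-3, 2↦-2}, K=[subL(0) :: mulL(-9) :: fun]>
[18] <C=(let w = (if0 q then (q + -2) else (let v = 7 in v)) in 8), E={q↦3}, S={0↦3, 1↦-3, 2↦-2, 3↦0}, K=∅>
[19] <C=(if0 q then (q + -2) else (let v = 7 in v)), E={q↦3}, S={0↦3, 1↦-3, 2↦-2, 3↦0}, K=[let w]>
[20] <C=q, E={q↦3}, S={0↦3, 1↦-3, 2↦-2, 3↦0}, K=[if0 :: let w]>
[21] <C=(q + -2), E={q↦3}, S={0↦3, 1↦-3, 2↦-2, 3↦0}, K=[let w]>
[22] <C=q, E={q↦3}, S={0↦3, 1↦-3, 2↦-2, 3↦0}, K=[addR :: let w]>
[23] <C=-2, E={q↦3}, S={0↦3, 1↦-3, 2↦-2, 3↦0}, K=[addL(0) :: let w]>
[24] <C=8, E={w↦4, q↦3}, S={0↦3, 1↦-3, 2↦-2, 3↦0, 4↦-2}, K=∅>
→ final value 8

Answer: 8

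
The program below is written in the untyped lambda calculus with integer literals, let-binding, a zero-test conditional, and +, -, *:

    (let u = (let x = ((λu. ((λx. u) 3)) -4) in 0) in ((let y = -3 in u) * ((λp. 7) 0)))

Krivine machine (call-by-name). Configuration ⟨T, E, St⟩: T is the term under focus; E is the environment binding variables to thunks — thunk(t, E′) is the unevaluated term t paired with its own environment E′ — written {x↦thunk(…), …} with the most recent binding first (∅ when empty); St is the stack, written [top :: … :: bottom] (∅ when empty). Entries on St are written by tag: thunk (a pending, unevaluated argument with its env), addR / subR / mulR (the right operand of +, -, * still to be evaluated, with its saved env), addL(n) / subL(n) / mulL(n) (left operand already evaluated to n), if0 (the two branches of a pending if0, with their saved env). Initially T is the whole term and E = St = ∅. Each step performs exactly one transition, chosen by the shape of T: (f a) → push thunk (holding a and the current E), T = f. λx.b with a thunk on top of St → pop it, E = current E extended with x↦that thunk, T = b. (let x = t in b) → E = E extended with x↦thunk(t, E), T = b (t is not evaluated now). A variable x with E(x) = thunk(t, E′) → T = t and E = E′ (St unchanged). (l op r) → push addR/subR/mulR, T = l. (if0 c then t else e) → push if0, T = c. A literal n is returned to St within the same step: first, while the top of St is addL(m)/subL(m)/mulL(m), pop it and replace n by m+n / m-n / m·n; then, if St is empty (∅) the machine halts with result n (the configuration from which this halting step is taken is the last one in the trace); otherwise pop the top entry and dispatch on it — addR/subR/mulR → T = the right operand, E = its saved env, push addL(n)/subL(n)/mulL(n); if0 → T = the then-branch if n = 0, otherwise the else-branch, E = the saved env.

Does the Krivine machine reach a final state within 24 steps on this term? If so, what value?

Answer: 0

Machine steps:
t=0: <T=(let u = (let x = ((λu. ((λx. u) 3)) -4) in 0) in ((let y = -3 in u) * ((λp. 7) 0))), E=∅, St=∅>
t=1: <T=((let y = -3 in u) * ((λp. 7) 0)), E={u↦thunk((let x = ((λu. ((λx. u) 3)) -4) in 0), ∅)}, St=∅>
t=2: <T=(let y = -3 in u), E={u↦thunk((let x = ((λu. ((λx. u) 3)) -4) in 0), ∅)}, St=[mulR]>
t=3: <T=u, E={y↦thunk(-3, {u↦thunk((let x = ((λu. ((λx. u) 3)) -4) in 0), ∅)}), u↦thunk((let x = ((λu. ((λx. u) 3)) -4) in 0), ∅)}, St=[mulR]>
t=4: <T=(let x = ((λu. ((λx. u) 3)) -4) in 0), E=∅, St=[mulR]>
t=5: <T=0, E={x↦thunk(((λu. ((λx. u) 3)) -4), ∅)}, St=[mulR]>
t=6: <T=((λp. 7) 0), E={u↦thunk((let x = ((λu. ((λx. u) 3)) -4) in 0), ∅)}, St=[mulL(0)]>
t=7: <T=(λp. 7), E={u↦thunk((let x = ((λu. ((λx. u) 3)) -4) in 0), ∅)}, St=[thunk :: mulL(0)]>
t=8: <T=7, E={p↦thunk(0, {u↦thunk((let x = ((λu. ((λx. u) 3)) -4) in 0), ∅)}), u↦thunk((let x = ((λu. ((λx. u) 3)) -4) in 0), ∅)}, St=[mulL(0)]>
→ final value 0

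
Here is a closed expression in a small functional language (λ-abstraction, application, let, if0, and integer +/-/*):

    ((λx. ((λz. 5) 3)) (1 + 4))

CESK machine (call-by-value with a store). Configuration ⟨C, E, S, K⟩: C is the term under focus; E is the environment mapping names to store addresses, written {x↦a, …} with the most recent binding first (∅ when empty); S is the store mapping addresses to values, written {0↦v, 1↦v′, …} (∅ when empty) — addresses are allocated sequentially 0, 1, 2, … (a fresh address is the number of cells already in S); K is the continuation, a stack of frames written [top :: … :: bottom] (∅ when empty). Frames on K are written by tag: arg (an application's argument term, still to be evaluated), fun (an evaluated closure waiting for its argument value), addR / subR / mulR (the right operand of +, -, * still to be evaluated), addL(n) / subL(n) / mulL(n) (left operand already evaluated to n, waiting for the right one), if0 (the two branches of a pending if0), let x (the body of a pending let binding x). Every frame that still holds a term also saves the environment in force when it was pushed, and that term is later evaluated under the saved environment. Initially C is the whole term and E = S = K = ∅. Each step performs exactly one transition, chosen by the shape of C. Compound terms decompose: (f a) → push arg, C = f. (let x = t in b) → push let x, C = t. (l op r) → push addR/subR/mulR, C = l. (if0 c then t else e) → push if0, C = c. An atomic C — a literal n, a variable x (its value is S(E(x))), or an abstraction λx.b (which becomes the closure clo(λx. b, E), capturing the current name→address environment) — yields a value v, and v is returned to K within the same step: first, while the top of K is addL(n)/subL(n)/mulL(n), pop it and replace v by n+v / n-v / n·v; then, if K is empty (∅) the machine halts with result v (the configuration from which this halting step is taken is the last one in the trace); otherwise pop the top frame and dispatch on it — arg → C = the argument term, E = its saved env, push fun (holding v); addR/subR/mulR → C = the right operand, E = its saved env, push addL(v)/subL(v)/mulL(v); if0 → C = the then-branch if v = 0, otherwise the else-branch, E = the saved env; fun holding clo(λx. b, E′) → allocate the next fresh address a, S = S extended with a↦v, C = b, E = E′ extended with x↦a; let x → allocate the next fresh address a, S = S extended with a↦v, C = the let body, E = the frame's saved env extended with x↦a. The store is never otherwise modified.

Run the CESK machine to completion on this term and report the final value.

t=0: <C=((λx. ((λz. 5) 3)) (1 + 4)), E=∅, S=∅, K=∅>
t=1: <C=(λx. ((λz. 5) 3)), E=∅, S=∅, K=[arg]>
t=2: <C=(1 + 4), E=∅, S=∅, K=[fun]>
t=3: <C=1, E=∅, S=∅, K=[addR :: fun]>
t=4: <C=4, E=∅, S=∅, K=[addL(1) :: fun]>
t=5: <C=((λz. 5) 3), E={x↦0}, S={0↦5}, K=∅>
t=6: <C=(λz. 5), E={x↦0}, S={0↦5}, K=[arg]>
t=7: <C=3, E={x↦0}, S={0↦5}, K=[fun]>
t=8: <C=5, E={z↦1, x↦0}, S={0↦5, 1↦3}, K=∅>
→ final value 5

Answer: 5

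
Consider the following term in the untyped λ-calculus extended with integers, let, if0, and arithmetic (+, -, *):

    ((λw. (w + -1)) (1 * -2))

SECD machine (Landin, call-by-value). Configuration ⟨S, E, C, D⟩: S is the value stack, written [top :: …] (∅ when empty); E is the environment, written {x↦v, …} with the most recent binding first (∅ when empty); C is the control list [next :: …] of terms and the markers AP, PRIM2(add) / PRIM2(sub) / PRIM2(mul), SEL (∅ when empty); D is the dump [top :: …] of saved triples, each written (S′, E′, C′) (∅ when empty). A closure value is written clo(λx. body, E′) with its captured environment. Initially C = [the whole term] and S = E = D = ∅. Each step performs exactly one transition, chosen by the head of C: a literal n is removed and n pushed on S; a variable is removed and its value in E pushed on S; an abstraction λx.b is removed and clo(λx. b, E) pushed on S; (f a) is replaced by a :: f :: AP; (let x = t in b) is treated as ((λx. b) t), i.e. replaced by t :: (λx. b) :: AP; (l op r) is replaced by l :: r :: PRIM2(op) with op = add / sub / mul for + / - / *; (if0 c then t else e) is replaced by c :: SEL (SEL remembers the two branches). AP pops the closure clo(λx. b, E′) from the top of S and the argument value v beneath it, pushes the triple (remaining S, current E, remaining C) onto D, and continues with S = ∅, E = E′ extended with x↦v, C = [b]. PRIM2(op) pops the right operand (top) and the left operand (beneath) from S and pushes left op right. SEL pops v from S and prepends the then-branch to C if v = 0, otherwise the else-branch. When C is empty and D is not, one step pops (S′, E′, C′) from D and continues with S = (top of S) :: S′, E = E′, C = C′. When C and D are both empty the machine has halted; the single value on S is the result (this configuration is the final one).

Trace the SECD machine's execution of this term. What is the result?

Answer: -3

Machine steps:
t=0: [S=∅ | E=∅ | C=[((λw. (w + -1)) (1 * -2))] | D=∅]
t=1: [S=∅ | E=∅ | C=[(1 * -2) :: (λw. (w + -1)) :: AP] | D=∅]
t=2: [S=∅ | E=∅ | C=[1 :: -2 :: PRIM2(mul) :: (λw. (w + -1)) :: AP] | D=∅]
t=3: [S=[1] | E=∅ | C=[-2 :: PRIM2(mul) :: (λw. (w + -1)) :: AP] | D=∅]
t=4: [S=[-2 :: 1] | E=∅ | C=[PRIM2(mul) :: (λw. (w + -1)) :: AP] | D=∅]
t=5: [S=[-2] | E=∅ | C=[(λw. (w + -1)) :: AP] | D=∅]
t=6: [S=[clo(λw. (w + -1), ∅) :: -2] | E=∅ | C=[AP] | D=∅]
t=7: [S=∅ | E={w↦-2} | C=[(w + -1)] | D=[(∅, ∅, ∅)]]
t=8: [S=∅ | E={w↦-2} | C=[w :: -1 :: PRIM2(add)] | D=[(∅, ∅, ∅)]]
t=9: [S=[-2] | E={w↦-2} | C=[-1 :: PRIM2(add)] | D=[(∅, ∅, ∅)]]
t=10: [S=[-1 :: -2] | E={w↦-2} | C=[PRIM2(add)] | D=[(∅, ∅, ∅)]]
t=11: [S=[-3] | E={w↦-2} | C=∅ | D=[(∅, ∅, ∅)]]
t=12: [S=[-3] | E=∅ | C=∅ | D=∅]
→ final value -3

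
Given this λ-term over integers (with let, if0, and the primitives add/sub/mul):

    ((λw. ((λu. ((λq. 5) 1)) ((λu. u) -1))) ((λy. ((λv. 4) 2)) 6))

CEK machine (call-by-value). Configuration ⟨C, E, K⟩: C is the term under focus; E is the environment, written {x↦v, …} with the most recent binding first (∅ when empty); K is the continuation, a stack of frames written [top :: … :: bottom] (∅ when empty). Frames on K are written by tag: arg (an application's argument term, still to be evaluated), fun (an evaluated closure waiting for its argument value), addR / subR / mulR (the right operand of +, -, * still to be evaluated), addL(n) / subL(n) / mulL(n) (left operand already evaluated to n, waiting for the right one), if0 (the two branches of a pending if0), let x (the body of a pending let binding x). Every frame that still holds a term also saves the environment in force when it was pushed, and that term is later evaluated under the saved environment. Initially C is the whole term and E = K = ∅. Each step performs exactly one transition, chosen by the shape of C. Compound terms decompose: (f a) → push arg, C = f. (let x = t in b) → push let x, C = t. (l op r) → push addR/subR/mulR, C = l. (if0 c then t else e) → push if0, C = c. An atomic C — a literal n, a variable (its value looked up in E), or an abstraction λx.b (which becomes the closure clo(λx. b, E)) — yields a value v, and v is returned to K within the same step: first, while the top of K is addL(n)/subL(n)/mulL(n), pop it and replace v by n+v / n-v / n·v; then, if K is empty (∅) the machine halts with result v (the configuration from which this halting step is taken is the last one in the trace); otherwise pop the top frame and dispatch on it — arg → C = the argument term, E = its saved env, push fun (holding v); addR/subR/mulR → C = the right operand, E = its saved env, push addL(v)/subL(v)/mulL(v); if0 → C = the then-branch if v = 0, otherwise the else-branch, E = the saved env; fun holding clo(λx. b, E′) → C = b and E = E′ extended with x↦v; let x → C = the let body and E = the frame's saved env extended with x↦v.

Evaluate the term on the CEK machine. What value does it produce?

t=0: <C=((λw. ((λu. ((λq. 5) 1)) ((λu. u) -1))) ((λy. ((λv. 4) 2)) 6)), E=∅, K=∅>
t=1: <C=(λw. ((λu. ((λq. 5) 1)) ((λu. u) -1))), E=∅, K=[arg]>
t=2: <C=((λy. ((λv. 4) 2)) 6), E=∅, K=[fun]>
t=3: <C=(λy. ((λv. 4) 2)), E=∅, K=[arg :: fun]>
t=4: <C=6, E=∅, K=[fun :: fun]>
t=5: <C=((λv. 4) 2), E={y↦6}, K=[fun]>
t=6: <C=(λv. 4), E={y↦6}, K=[arg :: fun]>
t=7: <C=2, E={y↦6}, K=[fun :: fun]>
t=8: <C=4, E={v↦2, y↦6}, K=[fun]>
t=9: <C=((λu. ((λq. 5) 1)) ((λu. u) -1)), E={w↦4}, K=∅>
t=10: <C=(λu. ((λq. 5) 1)), E={w↦4}, K=[arg]>
t=11: <C=((λu. u) -1), E={w↦4}, K=[fun]>
t=12: <C=(λu. u), E={w↦4}, K=[arg :: fun]>
t=13: <C=-1, E={w↦4}, K=[fun :: fun]>
t=14: <C=u, E={u↦-1, w↦4}, K=[fun]>
t=15: <C=((λq. 5) 1), E={u↦-1, w↦4}, K=∅>
t=16: <C=(λq. 5), E={u↦-1, w↦4}, K=[arg]>
t=17: <C=1, E={u↦-1, w↦4}, K=[fun]>
t=18: <C=5, E={q↦1, u↦-1, w↦4}, K=∅>
→ final value 5

Answer: 5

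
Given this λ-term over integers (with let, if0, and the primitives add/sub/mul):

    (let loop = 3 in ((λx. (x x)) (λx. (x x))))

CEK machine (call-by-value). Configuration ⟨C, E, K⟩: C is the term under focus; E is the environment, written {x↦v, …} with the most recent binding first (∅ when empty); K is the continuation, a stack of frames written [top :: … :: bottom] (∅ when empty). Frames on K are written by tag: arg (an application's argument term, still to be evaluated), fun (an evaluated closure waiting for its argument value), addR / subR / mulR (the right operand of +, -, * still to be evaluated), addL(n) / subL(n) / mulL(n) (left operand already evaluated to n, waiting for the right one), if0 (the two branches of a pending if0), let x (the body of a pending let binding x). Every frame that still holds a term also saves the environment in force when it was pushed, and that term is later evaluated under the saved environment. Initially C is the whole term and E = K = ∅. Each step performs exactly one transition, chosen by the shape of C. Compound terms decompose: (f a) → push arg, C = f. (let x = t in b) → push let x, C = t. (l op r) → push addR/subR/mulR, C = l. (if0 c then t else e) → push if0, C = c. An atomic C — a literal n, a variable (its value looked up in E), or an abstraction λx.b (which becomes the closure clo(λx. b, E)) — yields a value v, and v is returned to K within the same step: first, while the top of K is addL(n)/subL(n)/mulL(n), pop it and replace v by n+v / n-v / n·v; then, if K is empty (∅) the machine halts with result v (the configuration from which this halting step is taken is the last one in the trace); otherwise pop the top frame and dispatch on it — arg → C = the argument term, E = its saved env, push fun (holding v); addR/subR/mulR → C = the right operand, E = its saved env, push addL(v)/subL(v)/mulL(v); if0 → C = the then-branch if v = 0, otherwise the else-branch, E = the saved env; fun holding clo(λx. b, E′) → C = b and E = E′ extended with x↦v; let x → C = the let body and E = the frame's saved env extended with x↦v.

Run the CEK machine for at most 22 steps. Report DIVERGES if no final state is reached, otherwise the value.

Answer: DIVERGES (no final state within 22 steps)

Machine steps:
t=0: ⟨C=(let loop = 3 in ((λx. (x x)) (λx. (x x)))); E=∅; K=∅⟩
t=1: ⟨C=3; E=∅; K=[let loop]⟩
t=2: ⟨C=((λx. (x x)) (λx. (x x))); E={loop↦3}; K=∅⟩
t=3: ⟨C=(λx. (x x)); E={loop↦3}; K=[arg]⟩
t=4: ⟨C=(λx. (x x)); E={loop↦3}; K=[fun]⟩
t=5: ⟨C=(x x); E={x↦clo(λx. (x x), {loop↦3}), loop↦3}; K=∅⟩
t=6: ⟨C=x; E={x↦clo(λx. (x x), {loop↦3}), loop↦3}; K=[arg]⟩
t=7: ⟨C=x; E={x↦clo(λx. (x x), {loop↦3}), loop↦3}; K=[fun]⟩
… configuration repeats with period 3 (steps 5–7 recur indefinitely) …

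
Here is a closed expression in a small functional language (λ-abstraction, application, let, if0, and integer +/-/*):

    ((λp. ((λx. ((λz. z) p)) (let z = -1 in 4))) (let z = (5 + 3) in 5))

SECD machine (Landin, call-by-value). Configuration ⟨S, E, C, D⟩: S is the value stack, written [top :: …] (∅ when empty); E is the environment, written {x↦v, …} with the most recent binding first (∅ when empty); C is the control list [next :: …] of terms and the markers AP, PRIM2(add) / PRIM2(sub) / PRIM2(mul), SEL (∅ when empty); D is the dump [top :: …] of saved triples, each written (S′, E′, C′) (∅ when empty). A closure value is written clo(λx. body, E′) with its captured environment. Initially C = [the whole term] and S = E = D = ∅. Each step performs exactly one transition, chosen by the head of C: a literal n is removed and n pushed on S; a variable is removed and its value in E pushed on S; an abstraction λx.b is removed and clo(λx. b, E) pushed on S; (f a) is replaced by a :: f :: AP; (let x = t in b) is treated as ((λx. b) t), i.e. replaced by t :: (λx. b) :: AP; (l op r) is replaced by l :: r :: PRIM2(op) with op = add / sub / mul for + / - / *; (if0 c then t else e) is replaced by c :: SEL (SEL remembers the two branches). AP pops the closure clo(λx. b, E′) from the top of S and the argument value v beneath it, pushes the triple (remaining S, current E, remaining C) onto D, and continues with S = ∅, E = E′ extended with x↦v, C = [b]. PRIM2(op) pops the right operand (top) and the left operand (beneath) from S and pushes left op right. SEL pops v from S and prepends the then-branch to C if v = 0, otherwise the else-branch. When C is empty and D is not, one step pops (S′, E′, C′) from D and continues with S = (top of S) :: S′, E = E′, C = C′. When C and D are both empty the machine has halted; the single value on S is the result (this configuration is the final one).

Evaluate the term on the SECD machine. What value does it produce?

step 0: [S=∅ | E=∅ | C=[((λp. ((λx. ((λz. z) p)) (let z = -1 in 4))) (let z = (5 + 3) in 5))] | D=∅]
step 1: [S=∅ | E=∅ | C=[(let z = (5 + 3) in 5) :: (λp. ((λx. ((λz. z) p)) (let z = -1 in 4))) :: AP] | D=∅]
step 2: [S=∅ | E=∅ | C=[(5 + 3) :: (λz. 5) :: AP :: (λp. ((λx. ((λz. z) p)) (let z = -1 in 4))) :: AP] | D=∅]
step 3: [S=∅ | E=∅ | C=[5 :: 3 :: PRIM2(add) :: (λz. 5) :: AP :: (λp. ((λx. ((λz. z) p)) (let z = -1 in 4))) :: AP] | D=∅]
step 4: [S=[5] | E=∅ | C=[3 :: PRIM2(add) :: (λz. 5) :: AP :: (λp. ((λx. ((λz. z) p)) (let z = -1 in 4))) :: AP] | D=∅]
step 5: [S=[3 :: 5] | E=∅ | C=[PRIM2(add) :: (λz. 5) :: AP :: (λp. ((λx. ((λz. z) p)) (let z = -1 in 4))) :: AP] | D=∅]
step 6: [S=[8] | E=∅ | C=[(λz. 5) :: AP :: (λp. ((λx. ((λz. z) p)) (let z = -1 in 4))) :: AP] | D=∅]
step 7: [S=[clo(λz. 5, ∅) :: 8] | E=∅ | C=[AP :: (λp. ((λx. ((λz. z) p)) (let z = -1 in 4))) :: AP] | D=∅]
step 8: [S=∅ | E={z↦8} | C=[5] | D=[(∅, ∅, [(λp. ((λx. ((λz. z) p)) (let z = -1 in 4))) :: AP])]]
step 9: [S=[5] | E={z↦8} | C=∅ | D=[(∅, ∅, [(λp. ((λx. ((λz. z) p)) (let z = -1 in 4))) :: AP])]]
step 10: [S=[5] | E=∅ | C=[(λp. ((λx. ((λz. z) p)) (let z = -1 in 4))) :: AP] | D=∅]
step 11: [S=[clo(λp. ((λx. ((λz. z) p)) (let z = -1 in 4)), ∅) :: 5] | E=∅ | C=[AP] | D=∅]
step 12: [S=∅ | E={p↦5} | C=[((λx. ((λz. z) p)) (let z = -1 in 4))] | D=[(∅, ∅, ∅)]]
step 13: [S=∅ | E={p↦5} | C=[(let z = -1 in 4) :: (λx. ((λz. z) p)) :: AP] | D=[(∅, ∅, ∅)]]
step 14: [S=∅ | E={p↦5} | C=[-1 :: (λz. 4) :: AP :: (λx. ((λz. z) p)) :: AP] | D=[(∅, ∅, ∅)]]
step 15: [S=[-1] | E={p↦5} | C=[(λz. 4) :: AP :: (λx. ((λz. z) p)) :: AP] | D=[(∅, ∅, ∅)]]
step 16: [S=[clo(λz. 4, {p↦5}) :: -1] | E={p↦5} | C=[AP :: (λx. ((λz. z) p)) :: AP] | D=[(∅, ∅, ∅)]]
step 17: [S=∅ | E={z↦-1, p↦5} | C=[4] | D=[(∅, {p↦5}, [(λx. ((λz. z) p)) :: AP]) :: (∅, ∅, ∅)]]
step 18: [S=[4] | E={z↦-1, p↦5} | C=∅ | D=[(∅, {p↦5}, [(λx. ((λz. z) p)) :: AP]) :: (∅, ∅, ∅)]]
step 19: [S=[4] | E={p↦5} | C=[(λx. ((λz. z) p)) :: AP] | D=[(∅, ∅, ∅)]]
step 20: [S=[clo(λx. ((λz. z) p), {p↦5}) :: 4] | E={p↦5} | C=[AP] | D=[(∅, ∅, ∅)]]
step 21: [S=∅ | E={x↦4, p↦5} | C=[((λz. z) p)] | D=[(∅, {p↦5}, ∅) :: (∅, ∅, ∅)]]
step 22: [S=∅ | E={x↦4, p↦5} | C=[p :: (λz. z) :: AP] | D=[(∅, {p↦5}, ∅) :: (∅, ∅, ∅)]]
step 23: [S=[5] | E={x↦4, p↦5} | C=[(λz. z) :: AP] | D=[(∅, {p↦5}, ∅) :: (∅, ∅, ∅)]]
step 24: [S=[clo(λz. z, {x↦4, p↦5}) :: 5] | E={x↦4, p↦5} | C=[AP] | D=[(∅, {p↦5}, ∅) :: (∅, ∅, ∅)]]
step 25: [S=∅ | E={z↦5, x↦4, p↦5} | C=[z] | D=[(∅, {x↦4, p↦5}, ∅) :: (∅, {p↦5}, ∅) :: (∅, ∅, ∅)]]
step 26: [S=[5] | E={z↦5, x↦4, p↦5} | C=∅ | D=[(∅, {x↦4, p↦5}, ∅) :: (∅, {p↦5}, ∅) :: (∅, ∅, ∅)]]
step 27: [S=[5] | E={x↦4, p↦5} | C=∅ | D=[(∅, {p↦5}, ∅) :: (∅, ∅, ∅)]]
step 28: [S=[5] | E={p↦5} | C=∅ | D=[(∅, ∅, ∅)]]
step 29: [S=[5] | E=∅ | C=∅ | D=∅]
→ final value 5

Answer: 5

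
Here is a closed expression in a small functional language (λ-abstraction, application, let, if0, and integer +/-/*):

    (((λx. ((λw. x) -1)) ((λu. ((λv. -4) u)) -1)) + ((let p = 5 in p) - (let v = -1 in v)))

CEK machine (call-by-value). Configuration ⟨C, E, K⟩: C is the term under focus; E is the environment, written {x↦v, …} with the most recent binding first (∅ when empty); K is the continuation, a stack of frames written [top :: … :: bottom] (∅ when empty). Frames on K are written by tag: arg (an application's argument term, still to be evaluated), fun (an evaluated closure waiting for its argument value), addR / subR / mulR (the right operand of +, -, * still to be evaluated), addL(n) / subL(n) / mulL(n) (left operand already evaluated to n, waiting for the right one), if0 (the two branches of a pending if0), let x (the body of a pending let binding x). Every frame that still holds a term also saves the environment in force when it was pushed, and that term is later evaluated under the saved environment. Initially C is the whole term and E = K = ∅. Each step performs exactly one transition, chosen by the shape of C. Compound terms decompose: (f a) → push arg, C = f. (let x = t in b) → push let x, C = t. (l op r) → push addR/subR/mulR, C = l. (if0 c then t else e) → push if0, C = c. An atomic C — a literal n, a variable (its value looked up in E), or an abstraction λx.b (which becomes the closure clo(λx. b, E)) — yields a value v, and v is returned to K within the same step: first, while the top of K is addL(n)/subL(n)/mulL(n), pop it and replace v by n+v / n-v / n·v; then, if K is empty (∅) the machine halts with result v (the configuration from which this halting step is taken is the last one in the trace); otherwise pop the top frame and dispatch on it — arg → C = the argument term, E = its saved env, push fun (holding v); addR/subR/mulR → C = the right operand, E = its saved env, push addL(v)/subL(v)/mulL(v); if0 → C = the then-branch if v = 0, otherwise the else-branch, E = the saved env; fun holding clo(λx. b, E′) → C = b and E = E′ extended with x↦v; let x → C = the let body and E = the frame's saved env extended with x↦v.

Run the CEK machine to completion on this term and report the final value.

[0] ⟨C=(((λx. ((λw. x) -1)) ((λu. ((λv. -4) u)) -1)) + ((let p = 5 in p) - (let v = -1 in v))); E=∅; K=∅⟩
[1] ⟨C=((λx. ((λw. x) -1)) ((λu. ((λv. -4) u)) -1)); E=∅; K=[addR]⟩
[2] ⟨C=(λx. ((λw. x) -1)); E=∅; K=[arg :: addR]⟩
[3] ⟨C=((λu. ((λv. -4) u)) -1); E=∅; K=[fun :: addR]⟩
[4] ⟨C=(λu. ((λv. -4) u)); E=∅; K=[arg :: fun :: addR]⟩
[5] ⟨C=-1; E=∅; K=[fun :: fun :: addR]⟩
[6] ⟨C=((λv. -4) u); E={u↦-1}; K=[fun :: addR]⟩
[7] ⟨C=(λv. -4); E={u↦-1}; K=[arg :: fun :: addR]⟩
[8] ⟨C=u; E={u↦-1}; K=[fun :: fun :: addR]⟩
[9] ⟨C=-4; E={v↦-1, u↦-1}; K=[fun :: addR]⟩
[10] ⟨C=((λw. x) -1); E={x↦-4}; K=[addR]⟩
[11] ⟨C=(λw. x); E={x↦-4}; K=[arg :: addR]⟩
[12] ⟨C=-1; E={x↦-4}; K=[fun :: addR]⟩
[13] ⟨C=x; E={w↦-1, x↦-4}; K=[addR]⟩
[14] ⟨C=((let p = 5 in p) - (let v = -1 in v)); E=∅; K=[addL(-4)]⟩
[15] ⟨C=(let p = 5 in p); E=∅; K=[subR :: addL(-4)]⟩
[16] ⟨C=5; E=∅; K=[let p :: subR :: addL(-4)]⟩
[17] ⟨C=p; E={p↦5}; K=[subR :: addL(-4)]⟩
[18] ⟨C=(let v = -1 in v); E=∅; K=[subL(5) :: addL(-4)]⟩
[19] ⟨C=-1; E=∅; K=[let v :: subL(5) :: addL(-4)]⟩
[20] ⟨C=v; E={v↦-1}; K=[subL(5) :: addL(-4)]⟩
→ final value 2

Answer: 2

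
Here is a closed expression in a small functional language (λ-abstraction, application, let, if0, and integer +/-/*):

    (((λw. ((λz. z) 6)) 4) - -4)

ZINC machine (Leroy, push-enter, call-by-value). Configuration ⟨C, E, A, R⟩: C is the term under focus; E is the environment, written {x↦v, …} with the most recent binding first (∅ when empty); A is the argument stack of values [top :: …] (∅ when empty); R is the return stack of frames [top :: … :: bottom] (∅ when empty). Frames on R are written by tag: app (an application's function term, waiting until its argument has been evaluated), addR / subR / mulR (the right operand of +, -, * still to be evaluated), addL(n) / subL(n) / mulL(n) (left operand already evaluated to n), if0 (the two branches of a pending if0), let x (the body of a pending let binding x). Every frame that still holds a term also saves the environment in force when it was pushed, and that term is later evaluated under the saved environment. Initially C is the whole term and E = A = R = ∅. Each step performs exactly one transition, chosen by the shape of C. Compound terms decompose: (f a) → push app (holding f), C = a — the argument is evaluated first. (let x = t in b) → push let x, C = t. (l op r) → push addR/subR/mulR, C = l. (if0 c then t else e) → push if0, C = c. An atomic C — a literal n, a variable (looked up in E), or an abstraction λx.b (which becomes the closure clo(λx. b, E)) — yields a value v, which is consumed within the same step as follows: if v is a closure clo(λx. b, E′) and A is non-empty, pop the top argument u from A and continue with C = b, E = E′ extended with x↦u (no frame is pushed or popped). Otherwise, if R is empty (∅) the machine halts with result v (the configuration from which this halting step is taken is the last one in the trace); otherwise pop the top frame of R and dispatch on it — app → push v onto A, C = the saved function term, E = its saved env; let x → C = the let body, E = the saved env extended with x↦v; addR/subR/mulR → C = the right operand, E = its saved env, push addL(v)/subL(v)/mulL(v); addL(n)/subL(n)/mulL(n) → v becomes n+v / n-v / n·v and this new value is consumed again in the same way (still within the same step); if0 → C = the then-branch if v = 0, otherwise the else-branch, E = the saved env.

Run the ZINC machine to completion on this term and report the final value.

t=0: ⟨C=(((λw. ((λz. z) 6)) 4) - -4); E=∅; A=∅; R=∅⟩
t=1: ⟨C=((λw. ((λz. z) 6)) 4); E=∅; A=∅; R=[subR]⟩
t=2: ⟨C=4; E=∅; A=∅; R=[app :: subR]⟩
t=3: ⟨C=(λw. ((λz. z) 6)); E=∅; A=[4]; R=[subR]⟩
t=4: ⟨C=((λz. z) 6); E={w↦4}; A=∅; R=[subR]⟩
t=5: ⟨C=6; E={w↦4}; A=∅; R=[app :: subR]⟩
t=6: ⟨C=(λz. z); E={w↦4}; A=[6]; R=[subR]⟩
t=7: ⟨C=z; E={z↦6, w↦4}; A=∅; R=[subR]⟩
t=8: ⟨C=-4; E=∅; A=∅; R=[subL(6)]⟩
→ final value 10

Answer: 10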